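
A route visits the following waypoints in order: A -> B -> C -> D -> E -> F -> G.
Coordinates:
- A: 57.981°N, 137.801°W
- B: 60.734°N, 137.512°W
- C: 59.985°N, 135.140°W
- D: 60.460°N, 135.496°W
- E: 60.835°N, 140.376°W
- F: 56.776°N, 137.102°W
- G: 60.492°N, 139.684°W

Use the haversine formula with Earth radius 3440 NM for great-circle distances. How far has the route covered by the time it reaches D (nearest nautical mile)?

Leg distances:
A→B: 165.5 NM  (cumulative 165.5 NM)
B→C: 83.6 NM  (cumulative 249.1 NM)
C→D: 30.4 NM  (cumulative 279.5 NM)
Cumulative distance at D ≈ 280 NM.

280 NM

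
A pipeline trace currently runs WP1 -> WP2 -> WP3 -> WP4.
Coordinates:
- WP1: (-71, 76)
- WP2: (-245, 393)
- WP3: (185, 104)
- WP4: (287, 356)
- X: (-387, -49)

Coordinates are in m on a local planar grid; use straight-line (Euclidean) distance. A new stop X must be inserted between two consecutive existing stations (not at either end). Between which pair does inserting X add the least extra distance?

Added distance for inserting X between each consecutive pair:
WP1–WP2: 442.5 m
WP2–WP3: 538.3 m
WP3–WP4: 1106.6 m
Smallest added distance is 442.5 m, inserting between WP1 and WP2.

between WP1 and WP2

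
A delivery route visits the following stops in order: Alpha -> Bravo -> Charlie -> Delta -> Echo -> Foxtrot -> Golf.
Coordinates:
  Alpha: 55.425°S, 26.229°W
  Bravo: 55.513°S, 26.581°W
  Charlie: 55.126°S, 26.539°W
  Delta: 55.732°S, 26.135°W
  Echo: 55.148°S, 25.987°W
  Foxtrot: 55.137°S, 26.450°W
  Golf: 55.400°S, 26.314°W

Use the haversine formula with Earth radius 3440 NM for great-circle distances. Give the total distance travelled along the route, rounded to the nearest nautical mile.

Leg distances:
Alpha→Bravo: 13.1 NM  (cumulative 13.1 NM)
Bravo→Charlie: 23.3 NM  (cumulative 36.4 NM)
Charlie→Delta: 38.9 NM  (cumulative 75.3 NM)
Delta→Echo: 35.4 NM  (cumulative 110.7 NM)
Echo→Foxtrot: 15.9 NM  (cumulative 126.6 NM)
Foxtrot→Golf: 16.5 NM  (cumulative 143.1 NM)
Total route length ≈ 143 NM.

143 NM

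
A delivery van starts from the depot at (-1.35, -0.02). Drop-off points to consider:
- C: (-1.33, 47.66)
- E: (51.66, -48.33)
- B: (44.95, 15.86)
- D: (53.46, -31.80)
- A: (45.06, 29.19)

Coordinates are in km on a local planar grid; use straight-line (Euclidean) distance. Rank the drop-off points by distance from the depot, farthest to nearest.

Computing each straight-line distance from (-1.35, -0.02):
E (51.66, -48.33): 71.7 km
D (53.46, -31.80): 63.4 km
A (45.06, 29.19): 54.8 km
B (44.95, 15.86): 48.9 km
C (-1.33, 47.66): 47.7 km

E, D, A, B, C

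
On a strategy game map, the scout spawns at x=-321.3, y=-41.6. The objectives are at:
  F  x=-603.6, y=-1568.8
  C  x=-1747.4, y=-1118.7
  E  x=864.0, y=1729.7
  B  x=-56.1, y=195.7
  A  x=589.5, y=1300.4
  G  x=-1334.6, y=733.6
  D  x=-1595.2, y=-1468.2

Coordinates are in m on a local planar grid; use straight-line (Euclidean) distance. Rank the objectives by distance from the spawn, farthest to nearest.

E, D, C, A, F, G, B

Distances from the spawn:
E x=864.0, y=1729.7: 2131.3 m
D x=-1595.2, y=-1468.2: 1912.6 m
C x=-1747.4, y=-1118.7: 1787.2 m
A x=589.5, y=1300.4: 1621.9 m
F x=-603.6, y=-1568.8: 1553.1 m
G x=-1334.6, y=733.6: 1275.8 m
B x=-56.1, y=195.7: 355.9 m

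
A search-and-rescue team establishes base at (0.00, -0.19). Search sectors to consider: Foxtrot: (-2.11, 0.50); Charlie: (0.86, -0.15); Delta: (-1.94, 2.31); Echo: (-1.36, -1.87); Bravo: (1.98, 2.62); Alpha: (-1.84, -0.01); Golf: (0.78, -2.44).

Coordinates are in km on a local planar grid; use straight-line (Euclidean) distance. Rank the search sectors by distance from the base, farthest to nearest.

Bravo, Delta, Golf, Foxtrot, Echo, Alpha, Charlie

Computing each straight-line distance from (0.00, -0.19):
Bravo (1.98, 2.62): 3.4 km
Delta (-1.94, 2.31): 3.2 km
Golf (0.78, -2.44): 2.4 km
Foxtrot (-2.11, 0.50): 2.2 km
Echo (-1.36, -1.87): 2.2 km
Alpha (-1.84, -0.01): 1.8 km
Charlie (0.86, -0.15): 0.9 km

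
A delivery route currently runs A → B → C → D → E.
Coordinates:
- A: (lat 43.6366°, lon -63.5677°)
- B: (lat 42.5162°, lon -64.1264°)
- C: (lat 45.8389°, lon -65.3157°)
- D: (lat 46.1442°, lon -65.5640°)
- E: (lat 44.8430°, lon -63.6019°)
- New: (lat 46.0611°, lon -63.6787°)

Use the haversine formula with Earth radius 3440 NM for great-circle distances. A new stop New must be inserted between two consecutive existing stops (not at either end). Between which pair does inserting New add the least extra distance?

between D and E

Added distance for inserting New between each consecutive pair:
A–B: 287.8 NM
B–C: 77.4 NM
C–D: 127.2 NM
D–E: 38.2 NM
Smallest added distance is 38.2 NM, inserting between D and E.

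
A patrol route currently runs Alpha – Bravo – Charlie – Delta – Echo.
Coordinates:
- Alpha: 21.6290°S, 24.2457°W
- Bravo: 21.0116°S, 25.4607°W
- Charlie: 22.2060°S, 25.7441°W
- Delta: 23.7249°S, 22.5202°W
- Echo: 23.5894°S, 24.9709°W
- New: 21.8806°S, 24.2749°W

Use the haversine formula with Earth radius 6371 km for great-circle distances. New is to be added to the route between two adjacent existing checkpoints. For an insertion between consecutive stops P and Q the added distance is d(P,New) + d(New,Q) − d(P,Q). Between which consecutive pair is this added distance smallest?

between Alpha and Bravo

Added distance for inserting New between each consecutive pair:
Alpha–Bravo: 41.0 km
Bravo–Charlie: 175.9 km
Charlie–Delta: 57.7 km
Delta–Echo: 225.7 km
Smallest added distance is 41.0 km, inserting between Alpha and Bravo.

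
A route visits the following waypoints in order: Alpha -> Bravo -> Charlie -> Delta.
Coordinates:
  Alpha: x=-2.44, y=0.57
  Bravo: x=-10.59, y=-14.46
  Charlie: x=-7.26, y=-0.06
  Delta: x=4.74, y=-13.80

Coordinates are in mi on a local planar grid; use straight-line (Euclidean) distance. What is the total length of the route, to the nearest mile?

Leg distances:
Alpha→Bravo: 17.1 mi  (cumulative 17.1 mi)
Bravo→Charlie: 14.8 mi  (cumulative 31.9 mi)
Charlie→Delta: 18.2 mi  (cumulative 50.1 mi)
Total route length ≈ 50 mi.

50 mi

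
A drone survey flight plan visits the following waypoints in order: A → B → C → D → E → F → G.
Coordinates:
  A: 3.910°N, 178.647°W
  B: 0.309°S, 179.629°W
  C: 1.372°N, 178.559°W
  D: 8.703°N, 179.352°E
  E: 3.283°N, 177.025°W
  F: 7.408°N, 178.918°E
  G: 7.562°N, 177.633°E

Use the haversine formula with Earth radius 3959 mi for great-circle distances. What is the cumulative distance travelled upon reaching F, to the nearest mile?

Leg distances:
A→B: 299.3 mi  (cumulative 299.3 mi)
B→C: 137.7 mi  (cumulative 437.0 mi)
C→D: 526.5 mi  (cumulative 963.5 mi)
D→E: 449.7 mi  (cumulative 1413.2 mi)
E→F: 398.9 mi  (cumulative 1812.1 mi)
Cumulative distance at F ≈ 1812 mi.

1812 mi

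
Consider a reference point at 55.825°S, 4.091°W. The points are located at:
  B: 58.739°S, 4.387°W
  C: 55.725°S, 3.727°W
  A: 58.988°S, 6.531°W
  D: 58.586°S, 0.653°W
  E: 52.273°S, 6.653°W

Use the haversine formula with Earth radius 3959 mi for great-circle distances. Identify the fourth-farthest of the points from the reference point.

Distances from the reference point (55.825°S, 4.091°W):
E: 266.5 mi
A: 236.6 mi
D: 230.0 mi
B: 201.7 mi
C: 15.7 mi
The fourth-farthest is B at 201.7 mi.

B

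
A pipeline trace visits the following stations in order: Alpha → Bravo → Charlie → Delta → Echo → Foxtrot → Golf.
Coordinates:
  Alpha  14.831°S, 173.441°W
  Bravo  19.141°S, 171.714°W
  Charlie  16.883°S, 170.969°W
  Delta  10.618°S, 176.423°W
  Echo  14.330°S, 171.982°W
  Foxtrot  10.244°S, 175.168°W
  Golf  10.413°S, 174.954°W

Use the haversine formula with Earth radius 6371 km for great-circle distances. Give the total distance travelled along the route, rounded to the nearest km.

2924 km

Leg distances:
Alpha→Bravo: 513.2 km  (cumulative 513.2 km)
Bravo→Charlie: 263.1 km  (cumulative 776.4 km)
Charlie→Delta: 912.1 km  (cumulative 1688.4 km)
Delta→Echo: 634.6 km  (cumulative 2323.1 km)
Echo→Foxtrot: 571.1 km  (cumulative 2894.2 km)
Foxtrot→Golf: 30.0 km  (cumulative 2924.2 km)
Total route length ≈ 2924 km.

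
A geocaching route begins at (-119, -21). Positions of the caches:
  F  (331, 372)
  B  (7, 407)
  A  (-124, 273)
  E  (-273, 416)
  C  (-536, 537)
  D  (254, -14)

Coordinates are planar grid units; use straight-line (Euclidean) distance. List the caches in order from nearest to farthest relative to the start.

A, D, B, E, F, C

Distances from the start:
A (-124, 273): 294.0
D (254, -14): 373.1
B (7, 407): 446.2
E (-273, 416): 463.3
F (331, 372): 597.5
C (-536, 537): 696.6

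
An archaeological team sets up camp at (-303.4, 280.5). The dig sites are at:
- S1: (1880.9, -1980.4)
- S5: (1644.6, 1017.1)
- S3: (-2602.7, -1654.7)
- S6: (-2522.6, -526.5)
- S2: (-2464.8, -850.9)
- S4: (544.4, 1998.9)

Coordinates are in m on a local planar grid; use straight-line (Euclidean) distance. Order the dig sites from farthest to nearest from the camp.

Distances from the camp:
S1 (1880.9, -1980.4): 3143.7 m
S3 (-2602.7, -1654.7): 3005.3 m
S2 (-2464.8, -850.9): 2439.6 m
S6 (-2522.6, -526.5): 2361.4 m
S5 (1644.6, 1017.1): 2082.6 m
S4 (544.4, 1998.9): 1916.2 m

S1, S3, S2, S6, S5, S4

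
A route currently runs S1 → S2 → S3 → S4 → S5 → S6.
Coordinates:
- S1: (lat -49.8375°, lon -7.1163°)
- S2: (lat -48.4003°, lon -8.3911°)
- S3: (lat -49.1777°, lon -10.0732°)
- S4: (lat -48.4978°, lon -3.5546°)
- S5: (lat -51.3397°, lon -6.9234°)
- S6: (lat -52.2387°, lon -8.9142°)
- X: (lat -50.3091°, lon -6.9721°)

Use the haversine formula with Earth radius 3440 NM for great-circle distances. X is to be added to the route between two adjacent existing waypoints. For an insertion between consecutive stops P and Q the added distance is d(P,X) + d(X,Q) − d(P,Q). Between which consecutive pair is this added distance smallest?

Added distance for inserting X between each consecutive pair:
S1–S2: 56.4 NM
S2–S3: 184.2 NM
S3–S4: 49.6 NM
S4–S5: 19.5 NM
S5–S6: 107.3 NM
Smallest added distance is 19.5 NM, inserting between S4 and S5.

between S4 and S5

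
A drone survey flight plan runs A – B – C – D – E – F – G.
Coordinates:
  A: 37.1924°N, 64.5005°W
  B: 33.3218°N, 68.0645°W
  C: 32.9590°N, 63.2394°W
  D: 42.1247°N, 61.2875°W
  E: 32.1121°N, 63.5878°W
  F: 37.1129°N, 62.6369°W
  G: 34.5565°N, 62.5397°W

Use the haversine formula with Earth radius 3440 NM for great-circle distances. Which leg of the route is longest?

Leg distances:
A→B: 290.7 NM
B→C: 243.5 NM
C→D: 558.0 NM
D→E: 611.1 NM
E→F: 303.9 NM
F→G: 153.6 NM
The longest leg is D–E at 611.1 NM.

D–E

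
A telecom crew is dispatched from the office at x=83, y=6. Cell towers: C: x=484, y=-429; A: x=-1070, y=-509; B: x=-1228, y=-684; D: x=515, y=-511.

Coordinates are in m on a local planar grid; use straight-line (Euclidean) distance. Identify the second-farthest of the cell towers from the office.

A

Distance to each, sorted:
B: 1481.5 m
A: 1262.8 m
D: 673.7 m
C: 591.6 m
The second-farthest is A at 1262.8 m.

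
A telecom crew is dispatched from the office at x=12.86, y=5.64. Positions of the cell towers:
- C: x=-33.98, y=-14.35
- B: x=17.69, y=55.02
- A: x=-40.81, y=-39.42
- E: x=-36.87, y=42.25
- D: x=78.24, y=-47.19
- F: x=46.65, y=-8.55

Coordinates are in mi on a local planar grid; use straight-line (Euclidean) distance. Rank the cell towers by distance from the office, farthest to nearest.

Computing each straight-line distance from x=12.86, y=5.64:
D x=78.24, y=-47.19: 84.1 mi
A x=-40.81, y=-39.42: 70.1 mi
E x=-36.87, y=42.25: 61.8 mi
C x=-33.98, y=-14.35: 50.9 mi
B x=17.69, y=55.02: 49.6 mi
F x=46.65, y=-8.55: 36.6 mi

D, A, E, C, B, F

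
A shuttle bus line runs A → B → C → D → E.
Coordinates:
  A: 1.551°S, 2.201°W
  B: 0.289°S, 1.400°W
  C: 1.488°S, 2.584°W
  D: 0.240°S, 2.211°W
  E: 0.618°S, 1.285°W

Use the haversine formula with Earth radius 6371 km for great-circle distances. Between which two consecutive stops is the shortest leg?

D–E

Leg distances:
A→B: 166.2 km
B→C: 187.4 km
C→D: 144.8 km
D→E: 111.2 km
The shortest leg is D–E at 111.2 km.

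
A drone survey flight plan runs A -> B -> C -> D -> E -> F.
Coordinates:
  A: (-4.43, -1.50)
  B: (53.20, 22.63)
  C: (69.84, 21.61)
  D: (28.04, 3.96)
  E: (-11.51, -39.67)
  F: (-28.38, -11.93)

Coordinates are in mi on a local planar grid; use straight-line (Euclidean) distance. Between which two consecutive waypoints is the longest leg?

Leg distances:
A→B: 62.5 mi
B→C: 16.7 mi
C→D: 45.4 mi
D→E: 58.9 mi
E→F: 32.5 mi
The longest leg is A–B at 62.5 mi.

A–B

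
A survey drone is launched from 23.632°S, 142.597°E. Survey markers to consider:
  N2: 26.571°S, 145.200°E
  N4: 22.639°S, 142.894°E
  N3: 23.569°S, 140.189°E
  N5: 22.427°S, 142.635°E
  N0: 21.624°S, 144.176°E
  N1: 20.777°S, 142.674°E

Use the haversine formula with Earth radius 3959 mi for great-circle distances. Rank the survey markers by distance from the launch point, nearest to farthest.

N4, N5, N3, N0, N1, N2

Computing each great-circle distance from 23.632°S, 142.597°E:
N4 22.639°S, 142.894°E: 71.2 mi
N5 22.427°S, 142.635°E: 83.3 mi
N3 23.569°S, 140.189°E: 152.5 mi
N0 21.624°S, 144.176°E: 171.4 mi
N1 20.777°S, 142.674°E: 197.3 mi
N2 26.571°S, 145.200°E: 260.3 mi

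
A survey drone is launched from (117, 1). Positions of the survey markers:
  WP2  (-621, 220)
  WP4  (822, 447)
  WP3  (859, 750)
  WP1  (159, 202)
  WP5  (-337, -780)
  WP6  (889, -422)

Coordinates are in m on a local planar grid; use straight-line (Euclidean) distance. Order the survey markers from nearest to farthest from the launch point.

WP1, WP2, WP4, WP6, WP5, WP3

Computing each straight-line distance from (117, 1):
WP1 (159, 202): 205.3 m
WP2 (-621, 220): 769.8 m
WP4 (822, 447): 834.2 m
WP6 (889, -422): 880.3 m
WP5 (-337, -780): 903.4 m
WP3 (859, 750): 1054.3 m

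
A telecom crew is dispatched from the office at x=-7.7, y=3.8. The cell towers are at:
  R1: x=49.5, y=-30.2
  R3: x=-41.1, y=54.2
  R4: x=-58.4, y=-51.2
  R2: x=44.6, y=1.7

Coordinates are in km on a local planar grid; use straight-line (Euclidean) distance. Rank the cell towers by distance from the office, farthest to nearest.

R4, R1, R3, R2

Distance from the office at x=-7.7, y=3.8 to each:
R4 x=-58.4, y=-51.2: 74.8 km
R1 x=49.5, y=-30.2: 66.5 km
R3 x=-41.1, y=54.2: 60.5 km
R2 x=44.6, y=1.7: 52.3 km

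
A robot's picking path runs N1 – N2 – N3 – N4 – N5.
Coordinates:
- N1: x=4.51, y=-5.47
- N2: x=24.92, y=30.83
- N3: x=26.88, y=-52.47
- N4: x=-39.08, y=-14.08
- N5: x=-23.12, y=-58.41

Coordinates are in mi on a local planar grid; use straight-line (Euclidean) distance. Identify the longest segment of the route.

N2–N3

Leg distances:
N1→N2: 41.6 mi
N2→N3: 83.3 mi
N3→N4: 76.3 mi
N4→N5: 47.1 mi
The longest leg is N2–N3 at 83.3 mi.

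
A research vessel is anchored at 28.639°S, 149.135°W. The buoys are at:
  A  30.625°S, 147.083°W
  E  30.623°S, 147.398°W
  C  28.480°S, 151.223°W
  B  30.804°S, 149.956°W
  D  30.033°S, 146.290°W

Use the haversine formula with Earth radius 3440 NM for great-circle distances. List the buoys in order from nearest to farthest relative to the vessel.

C, B, E, A, D

Distances from the vessel:
C 28.480°S, 151.223°W: 110.5 NM
B 30.804°S, 149.956°W: 136.9 NM
E 30.623°S, 147.398°W: 149.7 NM
A 30.625°S, 147.083°W: 160.3 NM
D 30.033°S, 146.290°W: 170.8 NM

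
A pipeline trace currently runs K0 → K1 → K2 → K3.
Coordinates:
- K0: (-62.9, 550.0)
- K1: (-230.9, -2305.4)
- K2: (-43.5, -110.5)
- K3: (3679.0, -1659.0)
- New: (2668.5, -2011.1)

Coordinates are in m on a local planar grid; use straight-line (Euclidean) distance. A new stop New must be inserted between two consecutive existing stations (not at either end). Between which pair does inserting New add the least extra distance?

Added distance for inserting New between each consecutive pair:
K0–K1: 3798.3 m
K1–K2: 4023.1 m
K2–K3: 350.0 m
Smallest added distance is 350.0 m, inserting between K2 and K3.

between K2 and K3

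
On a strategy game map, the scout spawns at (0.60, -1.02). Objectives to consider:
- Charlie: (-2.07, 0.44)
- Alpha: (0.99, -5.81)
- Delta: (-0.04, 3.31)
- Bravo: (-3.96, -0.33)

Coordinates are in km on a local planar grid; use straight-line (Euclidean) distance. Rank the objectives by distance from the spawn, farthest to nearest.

Distance from the spawn at (0.60, -1.02) to each:
Alpha (0.99, -5.81): 4.8 km
Bravo (-3.96, -0.33): 4.6 km
Delta (-0.04, 3.31): 4.4 km
Charlie (-2.07, 0.44): 3.0 km

Alpha, Bravo, Delta, Charlie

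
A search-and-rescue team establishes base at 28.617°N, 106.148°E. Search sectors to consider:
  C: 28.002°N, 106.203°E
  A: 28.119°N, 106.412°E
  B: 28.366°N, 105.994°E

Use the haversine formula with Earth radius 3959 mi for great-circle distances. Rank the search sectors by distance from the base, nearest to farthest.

Distances from the base:
B 28.366°N, 105.994°E: 19.7 mi
A 28.119°N, 106.412°E: 38.0 mi
C 28.002°N, 106.203°E: 42.6 mi

B, A, C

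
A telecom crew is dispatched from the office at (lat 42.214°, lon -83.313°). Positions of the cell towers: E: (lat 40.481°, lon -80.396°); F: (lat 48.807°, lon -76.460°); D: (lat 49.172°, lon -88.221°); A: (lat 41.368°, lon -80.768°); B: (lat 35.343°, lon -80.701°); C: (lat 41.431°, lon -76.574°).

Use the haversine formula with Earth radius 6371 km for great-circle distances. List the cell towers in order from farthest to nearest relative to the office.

Distance from the office at (lat 42.214°, lon -83.313°) to each:
F (lat 48.807°, lon -76.460°): 906.2 km
D (lat 49.172°, lon -88.221°): 862.1 km
B (lat 35.343°, lon -80.701°): 796.7 km
C (lat 41.431°, lon -76.574°): 565.0 km
E (lat 40.481°, lon -80.396°): 310.5 km
A (lat 41.368°, lon -80.768°): 231.0 km

F, D, B, C, E, A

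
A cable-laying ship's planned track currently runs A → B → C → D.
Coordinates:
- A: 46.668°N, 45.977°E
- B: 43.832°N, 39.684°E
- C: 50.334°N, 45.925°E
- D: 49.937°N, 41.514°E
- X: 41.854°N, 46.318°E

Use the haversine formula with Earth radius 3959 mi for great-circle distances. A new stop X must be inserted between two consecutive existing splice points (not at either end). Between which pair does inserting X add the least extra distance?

Added distance for inserting X between each consecutive pair:
A–B: 332.5 mi
B–C: 412.6 mi
C–D: 993.1 mi
Smallest added distance is 332.5 mi, inserting between A and B.

between A and B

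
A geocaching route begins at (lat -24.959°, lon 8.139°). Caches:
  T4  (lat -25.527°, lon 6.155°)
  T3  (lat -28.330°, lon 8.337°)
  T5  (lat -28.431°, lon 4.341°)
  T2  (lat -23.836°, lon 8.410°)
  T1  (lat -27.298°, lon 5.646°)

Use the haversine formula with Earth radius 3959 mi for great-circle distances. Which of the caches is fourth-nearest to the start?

Distances from the start ((lat -24.959°, lon 8.139°)):
T2: 79.4 mi
T4: 130.1 mi
T1: 223.7 mi
T3: 233.2 mi
T5: 335.4 mi
The fourth-nearest is T3 at 233.2 mi.

T3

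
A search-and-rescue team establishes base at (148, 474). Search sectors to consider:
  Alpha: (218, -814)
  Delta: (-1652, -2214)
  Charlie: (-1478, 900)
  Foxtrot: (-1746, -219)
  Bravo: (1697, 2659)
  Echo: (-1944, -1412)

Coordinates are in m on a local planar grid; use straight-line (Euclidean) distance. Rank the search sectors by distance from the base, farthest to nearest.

Delta, Echo, Bravo, Foxtrot, Charlie, Alpha

Distance from the base at (148, 474) to each:
Delta (-1652, -2214): 3235.0 m
Echo (-1944, -1412): 2816.6 m
Bravo (1697, 2659): 2678.4 m
Foxtrot (-1746, -219): 2016.8 m
Charlie (-1478, 900): 1680.9 m
Alpha (218, -814): 1289.9 m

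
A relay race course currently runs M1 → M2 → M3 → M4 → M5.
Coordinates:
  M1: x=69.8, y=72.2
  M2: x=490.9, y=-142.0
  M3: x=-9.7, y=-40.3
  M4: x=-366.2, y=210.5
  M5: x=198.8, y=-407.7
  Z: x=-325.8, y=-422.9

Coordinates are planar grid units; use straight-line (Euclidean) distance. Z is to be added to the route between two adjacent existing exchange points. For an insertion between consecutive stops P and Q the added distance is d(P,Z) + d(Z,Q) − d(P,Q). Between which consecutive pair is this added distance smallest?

between M4 and M5

Added distance for inserting Z between each consecutive pair:
M1–M2: 1024.9
M2–M3: 849.1
M3–M4: 695.1
M4–M5: 322.0
Smallest added distance is 322.0, inserting between M4 and M5.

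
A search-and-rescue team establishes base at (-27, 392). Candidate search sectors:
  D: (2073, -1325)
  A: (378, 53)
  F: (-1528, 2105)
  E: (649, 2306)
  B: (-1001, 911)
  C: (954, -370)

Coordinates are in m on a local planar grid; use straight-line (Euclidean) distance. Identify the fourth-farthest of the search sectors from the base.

Distance to each, sorted:
D: 2712.6 m
F: 2277.6 m
E: 2029.9 m
C: 1242.2 m
B: 1103.6 m
A: 528.2 m
The fourth-farthest is C at 1242.2 m.

C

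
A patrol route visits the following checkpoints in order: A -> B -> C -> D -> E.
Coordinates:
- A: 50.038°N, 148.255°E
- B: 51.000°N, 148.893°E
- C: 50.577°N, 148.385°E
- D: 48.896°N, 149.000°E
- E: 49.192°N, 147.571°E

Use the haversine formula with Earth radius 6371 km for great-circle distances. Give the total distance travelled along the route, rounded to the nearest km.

476 km

Leg distances:
A→B: 116.1 km  (cumulative 116.1 km)
B→C: 59.1 km  (cumulative 175.1 km)
C→D: 192.1 km  (cumulative 367.2 km)
D→E: 109.2 km  (cumulative 476.4 km)
Total route length ≈ 476 km.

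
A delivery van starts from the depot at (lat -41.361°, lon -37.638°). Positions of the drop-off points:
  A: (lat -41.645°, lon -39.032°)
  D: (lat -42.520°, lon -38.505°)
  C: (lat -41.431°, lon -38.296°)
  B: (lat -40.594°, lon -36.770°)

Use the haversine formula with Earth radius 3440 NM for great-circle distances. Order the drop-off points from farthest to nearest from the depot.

D, A, B, C

Distance from the depot at (lat -41.361°, lon -37.638°) to each:
D (lat -42.520°, lon -38.505°): 79.6 NM
A (lat -41.645°, lon -39.032°): 65.0 NM
B (lat -40.594°, lon -36.770°): 60.6 NM
C (lat -41.431°, lon -38.296°): 29.9 NM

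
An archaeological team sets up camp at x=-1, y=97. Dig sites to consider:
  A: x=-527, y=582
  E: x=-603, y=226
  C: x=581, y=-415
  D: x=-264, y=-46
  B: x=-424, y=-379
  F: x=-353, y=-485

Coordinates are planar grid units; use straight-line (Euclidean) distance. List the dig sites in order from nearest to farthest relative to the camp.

Computing each straight-line distance from x=-1, y=97:
D x=-264, y=-46: 299.4
E x=-603, y=226: 615.7
B x=-424, y=-379: 636.8
F x=-353, y=-485: 680.2
A x=-527, y=582: 715.5
C x=581, y=-415: 775.2

D, E, B, F, A, C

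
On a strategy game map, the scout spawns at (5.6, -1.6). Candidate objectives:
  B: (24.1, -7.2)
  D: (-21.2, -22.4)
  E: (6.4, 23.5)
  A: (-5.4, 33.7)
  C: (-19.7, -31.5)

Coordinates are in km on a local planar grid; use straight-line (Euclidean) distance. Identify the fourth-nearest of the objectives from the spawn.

Distances from the spawn ((5.6, -1.6)):
B: 19.3 km
E: 25.1 km
D: 33.9 km
A: 37.0 km
C: 39.2 km
The fourth-nearest is A at 37.0 km.

A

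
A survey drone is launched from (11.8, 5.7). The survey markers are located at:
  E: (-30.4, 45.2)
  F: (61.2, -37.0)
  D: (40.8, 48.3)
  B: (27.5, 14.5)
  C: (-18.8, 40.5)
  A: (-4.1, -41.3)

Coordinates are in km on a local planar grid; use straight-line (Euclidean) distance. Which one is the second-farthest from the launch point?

E

Distances from the launch point ((11.8, 5.7)):
F: 65.3 km
E: 57.8 km
D: 51.5 km
A: 49.6 km
C: 46.3 km
B: 18.0 km
The second-farthest is E at 57.8 km.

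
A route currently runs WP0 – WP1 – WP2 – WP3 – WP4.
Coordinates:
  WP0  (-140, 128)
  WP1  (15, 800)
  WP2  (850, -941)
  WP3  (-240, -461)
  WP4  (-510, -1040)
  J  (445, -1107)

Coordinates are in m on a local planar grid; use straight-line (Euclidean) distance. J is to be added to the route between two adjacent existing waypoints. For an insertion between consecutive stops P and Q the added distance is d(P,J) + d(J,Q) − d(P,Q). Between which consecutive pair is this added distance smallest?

between WP2 and WP3

Added distance for inserting J between each consecutive pair:
WP0–WP1: 2631.8 m
WP1–WP2: 461.7 m
WP2–WP3: 188.3 m
WP3–WP4: 1260.1 m
Smallest added distance is 188.3 m, inserting between WP2 and WP3.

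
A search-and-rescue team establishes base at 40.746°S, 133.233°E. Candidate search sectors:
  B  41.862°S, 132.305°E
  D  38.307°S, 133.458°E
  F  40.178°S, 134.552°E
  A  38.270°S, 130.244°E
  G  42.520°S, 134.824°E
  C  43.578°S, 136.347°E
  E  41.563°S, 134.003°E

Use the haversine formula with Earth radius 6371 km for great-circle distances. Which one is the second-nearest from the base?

Distances from the base (40.746°S, 133.233°E):
E: 111.4 km
F: 128.2 km
B: 146.3 km
G: 237.5 km
D: 271.9 km
A: 376.2 km
C: 406.2 km
The second-nearest is F at 128.2 km.

F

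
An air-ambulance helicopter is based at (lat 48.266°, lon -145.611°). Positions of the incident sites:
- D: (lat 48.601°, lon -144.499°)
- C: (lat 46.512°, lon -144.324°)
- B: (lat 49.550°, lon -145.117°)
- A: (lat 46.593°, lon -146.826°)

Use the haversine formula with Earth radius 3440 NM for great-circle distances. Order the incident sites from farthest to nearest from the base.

C, A, B, D

Computing each great-circle distance from (lat 48.266°, lon -145.611°):
C (lat 46.512°, lon -144.324°): 117.6 NM
A (lat 46.593°, lon -146.826°): 111.9 NM
B (lat 49.550°, lon -145.117°): 79.5 NM
D (lat 48.601°, lon -144.499°): 48.6 NM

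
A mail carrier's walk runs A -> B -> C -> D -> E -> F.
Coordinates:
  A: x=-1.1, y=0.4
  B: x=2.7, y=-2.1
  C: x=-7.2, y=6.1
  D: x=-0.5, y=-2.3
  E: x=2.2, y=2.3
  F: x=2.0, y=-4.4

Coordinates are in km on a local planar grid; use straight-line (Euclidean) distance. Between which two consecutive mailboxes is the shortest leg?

Leg distances:
A→B: 4.5 km
B→C: 12.9 km
C→D: 10.7 km
D→E: 5.3 km
E→F: 6.7 km
The shortest leg is A–B at 4.5 km.

A–B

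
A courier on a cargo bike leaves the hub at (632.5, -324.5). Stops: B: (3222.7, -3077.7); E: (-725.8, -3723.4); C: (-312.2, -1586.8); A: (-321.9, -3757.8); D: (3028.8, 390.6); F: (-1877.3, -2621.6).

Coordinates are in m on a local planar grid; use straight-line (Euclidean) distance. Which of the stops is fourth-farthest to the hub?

Distance to each, sorted:
B: 3780.1 m
E: 3660.3 m
A: 3563.5 m
F: 3402.3 m
D: 2500.7 m
C: 1576.7 m
The fourth-farthest is F at 3402.3 m.

F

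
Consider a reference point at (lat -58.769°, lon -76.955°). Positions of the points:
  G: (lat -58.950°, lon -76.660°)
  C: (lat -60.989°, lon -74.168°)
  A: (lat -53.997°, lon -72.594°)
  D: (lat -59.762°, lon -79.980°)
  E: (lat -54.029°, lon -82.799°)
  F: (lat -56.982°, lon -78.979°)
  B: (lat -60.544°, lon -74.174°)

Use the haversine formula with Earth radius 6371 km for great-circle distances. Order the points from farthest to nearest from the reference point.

Distance from the reference point at (lat -58.769°, lon -76.955°) to each:
E (lat -54.029°, lon -82.799°): 637.5 km
A (lat -53.997°, lon -72.594°): 594.4 km
C (lat -60.989°, lon -74.168°): 291.7 km
B (lat -60.544°, lon -74.174°): 251.7 km
F (lat -56.982°, lon -78.979°): 231.9 km
D (lat -59.762°, lon -79.980°): 204.3 km
G (lat -58.950°, lon -76.660°): 26.3 km

E, A, C, B, F, D, G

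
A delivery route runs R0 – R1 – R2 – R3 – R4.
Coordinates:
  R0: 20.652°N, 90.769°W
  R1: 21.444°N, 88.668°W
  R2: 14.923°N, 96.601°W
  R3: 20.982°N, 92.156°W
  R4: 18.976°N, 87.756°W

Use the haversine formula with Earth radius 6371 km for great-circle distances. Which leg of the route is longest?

Leg distances:
R0→R1: 235.1 km
R1→R2: 1107.7 km
R2→R3: 821.4 km
R3→R4: 511.0 km
The longest leg is R1–R2 at 1107.7 km.

R1–R2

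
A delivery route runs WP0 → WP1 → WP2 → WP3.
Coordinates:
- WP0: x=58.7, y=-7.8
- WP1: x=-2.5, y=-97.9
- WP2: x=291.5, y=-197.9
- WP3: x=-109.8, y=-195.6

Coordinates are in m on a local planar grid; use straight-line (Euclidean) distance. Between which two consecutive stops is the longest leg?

WP2–WP3

Leg distances:
WP0→WP1: 108.9 m
WP1→WP2: 310.5 m
WP2→WP3: 401.3 m
The longest leg is WP2–WP3 at 401.3 m.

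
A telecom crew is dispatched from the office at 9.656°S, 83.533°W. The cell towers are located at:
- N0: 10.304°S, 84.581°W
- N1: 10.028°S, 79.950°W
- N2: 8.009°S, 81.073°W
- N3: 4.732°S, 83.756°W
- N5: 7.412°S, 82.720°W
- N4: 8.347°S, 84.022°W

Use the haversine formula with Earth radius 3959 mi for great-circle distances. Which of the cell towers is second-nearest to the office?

Distances from the office (9.656°S, 83.533°W):
N0: 84.2 mi
N4: 96.4 mi
N5: 164.7 mi
N2: 202.9 mi
N1: 245.3 mi
N3: 340.6 mi
The second-nearest is N4 at 96.4 mi.

N4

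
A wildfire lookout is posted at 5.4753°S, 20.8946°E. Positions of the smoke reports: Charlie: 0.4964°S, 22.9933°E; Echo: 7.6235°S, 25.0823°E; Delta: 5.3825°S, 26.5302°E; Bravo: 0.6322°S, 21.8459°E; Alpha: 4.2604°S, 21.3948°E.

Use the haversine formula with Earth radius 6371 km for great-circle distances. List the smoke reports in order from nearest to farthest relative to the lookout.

Alpha, Echo, Bravo, Charlie, Delta

Computing each great-circle distance from 5.4753°S, 20.8946°E:
Alpha 4.2604°S, 21.3948°E: 146.0 km
Echo 7.6235°S, 25.0823°E: 520.6 km
Bravo 0.6322°S, 21.8459°E: 548.8 km
Charlie 0.4964°S, 22.9933°E: 600.7 km
Delta 5.3825°S, 26.5302°E: 623.9 km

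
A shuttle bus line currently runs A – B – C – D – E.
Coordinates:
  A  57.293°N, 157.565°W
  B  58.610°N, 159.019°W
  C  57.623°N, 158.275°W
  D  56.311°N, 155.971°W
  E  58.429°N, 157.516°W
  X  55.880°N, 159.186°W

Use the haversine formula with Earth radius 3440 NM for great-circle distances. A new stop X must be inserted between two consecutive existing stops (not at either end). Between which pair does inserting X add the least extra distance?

between C and D

Added distance for inserting X between each consecutive pair:
A–B: 172.7 NM
B–C: 209.1 NM
C–D: 110.5 NM
D–E: 136.5 NM
Smallest added distance is 110.5 NM, inserting between C and D.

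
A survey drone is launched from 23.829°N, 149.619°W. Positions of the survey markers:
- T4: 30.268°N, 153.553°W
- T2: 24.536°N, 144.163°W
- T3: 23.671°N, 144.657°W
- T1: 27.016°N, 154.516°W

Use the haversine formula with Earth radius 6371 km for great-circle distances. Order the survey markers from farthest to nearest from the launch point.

T4, T1, T2, T3

Distances from the launch point:
T4 30.268°N, 153.553°W: 814.9 km
T1 27.016°N, 154.516°W: 606.1 km
T2 24.536°N, 144.163°W: 559.0 km
T3 23.671°N, 144.657°W: 505.3 km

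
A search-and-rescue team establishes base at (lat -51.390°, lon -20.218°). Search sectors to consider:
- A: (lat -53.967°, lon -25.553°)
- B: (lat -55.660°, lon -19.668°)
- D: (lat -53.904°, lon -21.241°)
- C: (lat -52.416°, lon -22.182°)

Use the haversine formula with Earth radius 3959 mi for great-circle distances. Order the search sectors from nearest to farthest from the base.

Distance from the base at (lat -51.390°, lon -20.218°) to each:
C (lat -52.416°, lon -22.182°): 109.7 mi
D (lat -53.904°, lon -21.241°): 178.9 mi
A (lat -53.967°, lon -25.553°): 285.6 mi
B (lat -55.660°, lon -19.668°): 295.9 mi

C, D, A, B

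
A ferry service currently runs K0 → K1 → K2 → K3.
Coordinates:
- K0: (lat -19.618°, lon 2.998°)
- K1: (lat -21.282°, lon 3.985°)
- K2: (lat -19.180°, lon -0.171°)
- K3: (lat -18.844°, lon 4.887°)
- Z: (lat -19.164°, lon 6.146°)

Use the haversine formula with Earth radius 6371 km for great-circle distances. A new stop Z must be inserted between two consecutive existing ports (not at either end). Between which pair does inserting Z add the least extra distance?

between K2 and K3

Added distance for inserting Z between each consecutive pair:
K0–K1: 448.4 km
K1–K2: 496.9 km
K2–K3: 267.5 km
Smallest added distance is 267.5 km, inserting between K2 and K3.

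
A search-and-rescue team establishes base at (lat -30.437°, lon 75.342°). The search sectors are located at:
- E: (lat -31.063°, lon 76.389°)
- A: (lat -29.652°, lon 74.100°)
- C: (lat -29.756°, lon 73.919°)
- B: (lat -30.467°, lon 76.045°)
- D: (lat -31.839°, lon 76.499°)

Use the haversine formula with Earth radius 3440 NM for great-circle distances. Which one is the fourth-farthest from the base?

Distances from the base ((lat -30.437°, lon 75.342°)):
D: 103.1 NM
C: 84.5 NM
A: 79.9 NM
E: 65.8 NM
B: 36.4 NM
The fourth-farthest is E at 65.8 NM.

E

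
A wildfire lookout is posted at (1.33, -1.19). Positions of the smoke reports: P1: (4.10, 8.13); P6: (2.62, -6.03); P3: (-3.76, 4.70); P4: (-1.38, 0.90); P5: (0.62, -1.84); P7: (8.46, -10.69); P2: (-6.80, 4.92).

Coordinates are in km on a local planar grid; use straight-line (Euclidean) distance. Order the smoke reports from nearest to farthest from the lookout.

P5, P4, P6, P3, P1, P2, P7

Computing each straight-line distance from (1.33, -1.19):
P5 (0.62, -1.84): 1.0 km
P4 (-1.38, 0.90): 3.4 km
P6 (2.62, -6.03): 5.0 km
P3 (-3.76, 4.70): 7.8 km
P1 (4.10, 8.13): 9.7 km
P2 (-6.80, 4.92): 10.2 km
P7 (8.46, -10.69): 11.9 km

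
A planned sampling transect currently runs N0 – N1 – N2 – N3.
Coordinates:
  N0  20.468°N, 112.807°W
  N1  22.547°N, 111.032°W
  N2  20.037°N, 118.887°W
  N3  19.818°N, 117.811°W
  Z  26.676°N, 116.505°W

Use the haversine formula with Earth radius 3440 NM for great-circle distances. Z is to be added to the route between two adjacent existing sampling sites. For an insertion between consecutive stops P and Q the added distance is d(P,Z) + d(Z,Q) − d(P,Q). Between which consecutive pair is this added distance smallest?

between N1 and N2

Added distance for inserting Z between each consecutive pair:
N0–N1: 653.3 NM
N1–N2: 343.3 NM
N2–N3: 775.5 NM
Smallest added distance is 343.3 NM, inserting between N1 and N2.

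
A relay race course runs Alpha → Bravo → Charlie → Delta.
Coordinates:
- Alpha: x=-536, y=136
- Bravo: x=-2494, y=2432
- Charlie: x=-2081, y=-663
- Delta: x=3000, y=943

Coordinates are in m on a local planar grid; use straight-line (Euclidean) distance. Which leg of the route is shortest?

Alpha–Bravo

Leg distances:
Alpha→Bravo: 3017.5 m
Bravo→Charlie: 3122.4 m
Charlie→Delta: 5328.8 m
The shortest leg is Alpha–Bravo at 3017.5 m.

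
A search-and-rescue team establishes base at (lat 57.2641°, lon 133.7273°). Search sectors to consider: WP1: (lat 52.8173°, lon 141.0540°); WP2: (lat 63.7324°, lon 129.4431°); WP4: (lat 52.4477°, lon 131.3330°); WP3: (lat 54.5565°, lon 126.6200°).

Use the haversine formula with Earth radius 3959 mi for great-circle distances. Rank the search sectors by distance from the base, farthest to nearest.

Computing each great-circle distance from (lat 57.2641°, lon 133.7273°):
WP2 (lat 63.7324°, lon 129.4431°): 469.9 mi
WP1 (lat 52.8173°, lon 141.0540°): 422.1 mi
WP4 (lat 52.4477°, lon 131.3330°): 346.1 mi
WP3 (lat 54.5565°, lon 126.6200°): 332.6 mi

WP2, WP1, WP4, WP3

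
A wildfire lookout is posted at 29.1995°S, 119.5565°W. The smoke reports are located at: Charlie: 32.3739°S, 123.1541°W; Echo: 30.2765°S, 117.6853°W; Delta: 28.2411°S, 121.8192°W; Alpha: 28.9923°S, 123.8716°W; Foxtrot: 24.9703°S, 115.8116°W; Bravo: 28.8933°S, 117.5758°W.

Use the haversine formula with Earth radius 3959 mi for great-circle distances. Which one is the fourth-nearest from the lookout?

Alpha

Distances from the lookout (29.1995°S, 119.5565°W):
Bravo: 121.5 mi
Echo: 134.7 mi
Delta: 152.3 mi
Alpha: 260.9 mi
Charlie: 306.1 mi
Foxtrot: 372.1 mi
The fourth-nearest is Alpha at 260.9 mi.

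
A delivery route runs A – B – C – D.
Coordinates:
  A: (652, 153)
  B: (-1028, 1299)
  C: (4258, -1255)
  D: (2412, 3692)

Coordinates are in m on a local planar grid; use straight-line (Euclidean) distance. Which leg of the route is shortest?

Leg distances:
A→B: 2033.6 m
B→C: 5870.7 m
C→D: 5280.2 m
The shortest leg is A–B at 2033.6 m.

A–B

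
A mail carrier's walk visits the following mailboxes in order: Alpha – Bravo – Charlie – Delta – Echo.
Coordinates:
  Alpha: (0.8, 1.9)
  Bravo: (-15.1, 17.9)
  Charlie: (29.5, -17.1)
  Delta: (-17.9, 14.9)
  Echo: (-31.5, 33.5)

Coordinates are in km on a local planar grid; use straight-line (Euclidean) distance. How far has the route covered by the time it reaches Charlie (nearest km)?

79 km

Leg distances:
Alpha→Bravo: 22.6 km  (cumulative 22.6 km)
Bravo→Charlie: 56.7 km  (cumulative 79.3 km)
Cumulative distance at Charlie ≈ 79 km.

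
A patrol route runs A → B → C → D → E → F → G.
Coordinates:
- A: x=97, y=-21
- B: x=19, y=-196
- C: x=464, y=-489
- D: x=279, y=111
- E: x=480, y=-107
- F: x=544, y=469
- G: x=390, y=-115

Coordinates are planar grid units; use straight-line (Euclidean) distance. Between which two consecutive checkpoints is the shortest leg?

A–B

Leg distances:
A→B: 191.6
B→C: 532.8
C→D: 627.9
D→E: 296.5
E→F: 579.5
F→G: 604.0
The shortest leg is A–B at 191.6.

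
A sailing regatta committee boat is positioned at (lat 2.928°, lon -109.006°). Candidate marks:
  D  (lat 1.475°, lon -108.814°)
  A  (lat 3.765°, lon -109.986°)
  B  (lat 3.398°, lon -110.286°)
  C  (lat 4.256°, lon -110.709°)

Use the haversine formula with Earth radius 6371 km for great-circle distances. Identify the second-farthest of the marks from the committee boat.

Distance to each, sorted:
C: 239.8 km
D: 163.0 km
B: 151.4 km
A: 143.2 km
The second-farthest is D at 163.0 km.

D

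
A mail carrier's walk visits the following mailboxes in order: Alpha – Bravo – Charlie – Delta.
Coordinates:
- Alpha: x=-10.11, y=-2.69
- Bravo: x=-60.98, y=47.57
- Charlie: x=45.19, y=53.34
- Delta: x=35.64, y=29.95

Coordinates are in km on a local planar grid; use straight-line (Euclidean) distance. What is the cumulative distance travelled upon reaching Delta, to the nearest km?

203 km

Leg distances:
Alpha→Bravo: 71.5 km  (cumulative 71.5 km)
Bravo→Charlie: 106.3 km  (cumulative 177.8 km)
Charlie→Delta: 25.3 km  (cumulative 203.1 km)
Cumulative distance at Delta ≈ 203 km.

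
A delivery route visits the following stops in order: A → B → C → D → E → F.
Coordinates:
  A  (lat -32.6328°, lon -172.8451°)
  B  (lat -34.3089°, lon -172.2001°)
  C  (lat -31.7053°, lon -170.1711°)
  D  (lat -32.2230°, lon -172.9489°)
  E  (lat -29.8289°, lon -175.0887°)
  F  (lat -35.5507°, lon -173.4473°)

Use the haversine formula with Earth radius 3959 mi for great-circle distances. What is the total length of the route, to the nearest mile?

Leg distances:
A→B: 121.6 mi  (cumulative 121.6 mi)
B→C: 214.9 mi  (cumulative 336.5 mi)
C→D: 166.7 mi  (cumulative 503.2 mi)
D→E: 208.4 mi  (cumulative 711.6 mi)
E→F: 406.7 mi  (cumulative 1118.3 mi)
Total route length ≈ 1118 mi.

1118 mi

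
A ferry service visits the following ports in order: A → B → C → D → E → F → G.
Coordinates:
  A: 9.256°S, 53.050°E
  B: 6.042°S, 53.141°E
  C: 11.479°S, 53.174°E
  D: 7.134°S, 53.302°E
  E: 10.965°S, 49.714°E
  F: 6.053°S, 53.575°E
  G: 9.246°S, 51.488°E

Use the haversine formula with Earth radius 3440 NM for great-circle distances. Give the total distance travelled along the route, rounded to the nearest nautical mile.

Leg distances:
A→B: 193.0 NM  (cumulative 193.0 NM)
B→C: 326.4 NM  (cumulative 519.5 NM)
C→D: 261.0 NM  (cumulative 780.5 NM)
D→E: 313.3 NM  (cumulative 1093.7 NM)
E→F: 373.5 NM  (cumulative 1467.2 NM)
F→G: 228.4 NM  (cumulative 1695.6 NM)
Total route length ≈ 1696 NM.

1696 NM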